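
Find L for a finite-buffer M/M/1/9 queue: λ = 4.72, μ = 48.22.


ρ = 4.72/48.22 = 0.09788
L = ρ[1 − (K+1)ρ^K + Kρ^(K+1)] / [(1−ρ)(1−ρ^(K+1))]
Numerator: 0.09788·(1 − 10·8.250e-10 + 9·8.075e-11) = 0.097885
Denominator: (0.9021)·(1.000000) = 0.902115
L = 0.097885/0.902115 = 0.1085

Final: 0.1085


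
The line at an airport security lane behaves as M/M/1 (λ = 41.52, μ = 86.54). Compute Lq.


ρ = 41.52/86.54 = 0.4798
Lq = ρ²/(1−ρ) = 0.2302/0.5202 = 0.4425

Final: 0.4425


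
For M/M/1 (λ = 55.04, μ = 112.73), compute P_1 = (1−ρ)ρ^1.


ρ = 55.04/112.73 = 0.4882
P_n = (1−ρ)·ρ^n = (1 − 0.4882)·0.4882^1 = 0.5118·0.488246 = 0.249862

Final: 0.249862


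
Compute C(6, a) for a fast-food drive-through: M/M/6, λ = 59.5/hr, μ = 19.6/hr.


a = λ/μ = 3.0357; ρ = a/6 = 0.5060
P₀ = 0.047185 (from M/M/c formula)
C(c,a) = [a^c/(c!(1−ρ))]·P₀ = [782.64599/(720·0.4940)]·0.047185
= 2.20021·0.047185 = 0.103816

Final: 0.103816


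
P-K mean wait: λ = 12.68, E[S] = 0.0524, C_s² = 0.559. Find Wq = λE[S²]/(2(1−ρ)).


ρ = λ·E[S] = 12.68·0.0524 = 0.6644
E[S²] = E[S]²(1+C_s²) = 0.0524²·(1+0.559) = 0.004281
Wq = λ·E[S²]/(2(1−ρ)) = 12.68·0.004281/(2·0.3356) = 0.08088 hr

Final: 0.08088 hr


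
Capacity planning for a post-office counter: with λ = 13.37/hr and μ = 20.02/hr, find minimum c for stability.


Stability requires cμ > λ ⇔ c > λ/μ.
λ/μ = 13.37/20.02 = 0.6678
Minimum integer c = ⌊0.6678⌋ + 1 = 1
Check: 1·20.02 = 20.02 > 13.37, while 0·20.02 = 0.00 ≤ 13.37

Final: 1 servers


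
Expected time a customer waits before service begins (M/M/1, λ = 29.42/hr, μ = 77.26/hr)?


ρ = 29.42/77.26 = 0.3808
Wq = ρ/(μ−λ) = 0.3808/(77.26 − 29.42) = 0.3808/47.84 = 0.007960 hr

Final: 0.007960 hr


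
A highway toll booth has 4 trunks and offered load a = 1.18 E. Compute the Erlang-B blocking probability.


B(c,a) = (a^c/c!) / Σ_{k=0}^{c} a^k/k!
a^4/4! = 0.080782
Σ terms (k=0..4): 1.00000 + 1.18000 + 0.69620 + 0.27384 + 0.08078 = 3.230821
B = 0.080782/3.230821 = 0.025004

Final: 0.025004


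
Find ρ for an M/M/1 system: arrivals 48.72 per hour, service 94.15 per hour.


ρ = λ/μ = 48.72/94.15 = 0.5175

Final: 0.5175


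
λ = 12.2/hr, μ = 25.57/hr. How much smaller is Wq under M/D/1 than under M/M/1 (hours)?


ρ = 12.2/25.57 = 0.4771
Wq(M/M/1) = ρ/(μ−λ) = 0.4771/13.37 = 0.03569 hr
Wq(M/D/1) = ρ/(2(μ−λ)) = 0.01784 hr
Savings = 0.03569 − 0.01784 = 0.01784 hr

Final: 0.01784 hr


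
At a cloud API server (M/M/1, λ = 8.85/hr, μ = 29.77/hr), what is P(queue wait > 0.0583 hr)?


ρ = 8.85/29.77 = 0.2973
P(Wq > t) = ρ·e^{−(μ−λ)t} = 0.2973·e^{−1.2196}
= 0.2973·0.295338 = 0.087798

Final: 0.087798


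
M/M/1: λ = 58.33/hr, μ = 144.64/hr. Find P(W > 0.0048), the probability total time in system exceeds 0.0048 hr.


W ~ Exponential(μ−λ) for M/M/1.
μ − λ = 144.64 − 58.33 = 86.3100
P(W > t) = e^{−(μ−λ)t} = e^{−0.4143} = 0.660811

Final: 0.660811


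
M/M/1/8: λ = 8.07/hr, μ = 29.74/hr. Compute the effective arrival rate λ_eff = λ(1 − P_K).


ρ = 0.2714; P_K = (1−ρ)ρ^8/(1−ρ^9) = 0.00002142
λ_eff = λ(1 − P_K) = 8.07·(1 − 0.00002142) = 8.07·0.999979 = 8.0698 /hr

Final: 8.0698 /hr


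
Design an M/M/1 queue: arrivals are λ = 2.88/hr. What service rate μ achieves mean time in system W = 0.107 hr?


W = 1/(μ−λ) ⇒ μ − λ = 1/W = 1/0.107 = 9.3458
μ = λ + 1/W = 2.88 + 9.3458 = 12.2258 per hr

Final: 12.2258 /hr


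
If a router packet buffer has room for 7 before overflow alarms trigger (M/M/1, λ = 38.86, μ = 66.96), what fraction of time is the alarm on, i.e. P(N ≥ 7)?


ρ = 38.86/66.96 = 0.5803
P(N ≥ n) = ρ^n = 0.5803^7 = 0.022172

Final: 0.022172


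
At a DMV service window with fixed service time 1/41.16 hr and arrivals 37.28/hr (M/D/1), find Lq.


ρ = 37.28/41.16 = 0.9057
M/D/1: Lq = ρ²/(2(1−ρ)) = 0.8204/(2·0.09427) = 4.35126

Final: 4.35126


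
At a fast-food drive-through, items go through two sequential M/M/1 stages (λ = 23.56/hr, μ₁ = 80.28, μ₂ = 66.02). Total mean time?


Each node sees arrival rate λ = 23.56/hr (tandem ⇒ throughput preserved).
W₁ = 1/(μ₁−λ) = 1/(80.28−23.56) = 0.01763 hr
W₂ = 1/(μ₂−λ) = 1/(66.02−23.56) = 0.02355 hr
W_total = W₁ + W₂ = 0.01763 + 0.02355 = 0.04118 hr

Final: 0.04118 hr


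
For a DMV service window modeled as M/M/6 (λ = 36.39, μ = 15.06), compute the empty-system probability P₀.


a = λ/μ = 36.39/15.06 = 2.4163; ρ = a/c = 0.4027
Σ_{k=0}^{5} a^k/k! (terms k=0..5) = 1.00000 + 2.41633 + 2.91934 + 2.35136 + 1.42042 + 0.68644 = 10.79390
Tail: a^6/(6!(1−ρ)) = 199.04098/(720·0.5973) = 0.46284
P₀ = 1/(10.79390 + 0.46284) = 1/11.25674 = 0.088836

Final: 0.088836


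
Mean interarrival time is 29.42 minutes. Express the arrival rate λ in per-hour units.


λ = 1/(interarrival time) in consistent units.
1 hour = 60 min, so λ = 60/29.42 = 2.0394 per hour

Final: 2.0394 /hr


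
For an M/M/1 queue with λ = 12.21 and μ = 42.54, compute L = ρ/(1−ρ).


ρ = λ/μ = 12.21/42.54 = 0.2870
L = ρ/(1−ρ) = 0.2870/(1 − 0.2870) = 0.2870/0.7130 = 0.4026

Final: 0.4026


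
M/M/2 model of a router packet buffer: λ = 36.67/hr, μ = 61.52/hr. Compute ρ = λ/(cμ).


ρ = λ/(cμ) = 36.67/(2·61.52) = 36.67/123.04 = 0.2980

Final: 0.2980


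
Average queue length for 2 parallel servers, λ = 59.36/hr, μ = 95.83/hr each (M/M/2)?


a = λ/μ = 0.6194; ρ = a/2 = 0.3097
P₀ = 0.527050
Lq = P₀·a^c·ρ / (c!·(1−ρ)²) = 0.527050·0.38369·0.3097/(2·0.47649)
= 0.06572

Final: 0.06572


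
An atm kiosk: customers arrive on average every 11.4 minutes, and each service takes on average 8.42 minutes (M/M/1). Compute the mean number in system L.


λ = 60/11.4 = 5.2632 /hr
μ = 60/8.42 = 7.1259 /hr
ρ = λ/μ = 5.2632/7.1259 = 0.7386
L = ρ/(1−ρ) = 0.7386/0.2614 = 2.8255

Final: 2.8255


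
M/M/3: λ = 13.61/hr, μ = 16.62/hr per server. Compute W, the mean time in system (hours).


a = 0.8189; ρ = 0.2730; P₀ = 0.438583
Lq = P₀·a^c·ρ/(c!(1−ρ)²) = 0.02073
Wq = Lq/λ = 0.02073/13.61 = 0.001523 hr
W = Wq + 1/μ = 0.001523 + 0.06017 = 0.06169 hr

Final: 0.06169 hr


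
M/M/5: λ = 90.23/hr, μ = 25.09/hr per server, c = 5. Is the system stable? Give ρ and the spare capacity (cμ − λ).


Total capacity cμ = 5·25.09 = 125.45/hr
ρ = λ/(cμ) = 90.23/125.45 = 0.7193
Stable ⇔ ρ < 1: YES
Spare capacity = cμ − λ = 125.45 − 90.23 = 35.22/hr

Final: ρ = 0.7193; stable; margin = 35.22/hr


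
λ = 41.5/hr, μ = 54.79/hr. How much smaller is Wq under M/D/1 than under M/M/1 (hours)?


ρ = 41.5/54.79 = 0.7574
Wq(M/M/1) = ρ/(μ−λ) = 0.7574/13.29 = 0.05699 hr
Wq(M/D/1) = ρ/(2(μ−λ)) = 0.02850 hr
Savings = 0.05699 − 0.02850 = 0.02850 hr

Final: 0.02850 hr


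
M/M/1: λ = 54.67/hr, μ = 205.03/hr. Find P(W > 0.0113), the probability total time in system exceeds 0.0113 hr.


W ~ Exponential(μ−λ) for M/M/1.
μ − λ = 205.03 − 54.67 = 150.3600
P(W > t) = e^{−(μ−λ)t} = e^{−1.6991} = 0.182854

Final: 0.182854


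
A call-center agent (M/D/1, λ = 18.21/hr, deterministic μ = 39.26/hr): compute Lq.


ρ = 18.21/39.26 = 0.4638
M/D/1: Lq = ρ²/(2(1−ρ)) = 0.2151/(2·0.5362) = 0.20063

Final: 0.20063


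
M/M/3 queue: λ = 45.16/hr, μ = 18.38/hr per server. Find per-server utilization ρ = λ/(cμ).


ρ = λ/(cμ) = 45.16/(3·18.38) = 45.16/55.14 = 0.8190

Final: 0.8190


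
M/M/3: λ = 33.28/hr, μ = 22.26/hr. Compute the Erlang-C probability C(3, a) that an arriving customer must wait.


a = λ/μ = 1.4951; ρ = a/3 = 0.4984
P₀ = 0.211733 (from M/M/c formula)
C(c,a) = [a^c/(c!(1−ρ))]·P₀ = [3.34175/(6·0.5016)]·0.211733
= 1.11026·0.211733 = 0.235079

Final: 0.235079


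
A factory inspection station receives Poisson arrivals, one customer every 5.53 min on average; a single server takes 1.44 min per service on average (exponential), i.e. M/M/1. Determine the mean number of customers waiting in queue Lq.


λ = 60/5.53 = 10.8499 /hr
μ = 60/1.44 = 41.6667 /hr
ρ = λ/μ = 10.8499/41.6667 = 0.2604
Lq = ρ²/(1−ρ) = 0.06781/0.7396 = 0.09168

Final: 0.09168


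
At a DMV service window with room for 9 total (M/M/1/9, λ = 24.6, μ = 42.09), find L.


ρ = 24.6/42.09 = 0.5845
L = ρ[1 − (K+1)ρ^K + Kρ^(K+1)] / [(1−ρ)(1−ρ^(K+1))]
Numerator: 0.5845·(1 − 10·0.007958 + 9·0.004651) = 0.562416
Denominator: (0.4155)·(0.995349) = 0.413605
L = 0.562416/0.413605 = 1.3598

Final: 1.3598


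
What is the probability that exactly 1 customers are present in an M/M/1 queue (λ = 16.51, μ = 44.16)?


ρ = 16.51/44.16 = 0.3739
P_n = (1−ρ)·ρ^n = (1 − 0.3739)·0.3739^1 = 0.6261·0.373868 = 0.234091

Final: 0.234091


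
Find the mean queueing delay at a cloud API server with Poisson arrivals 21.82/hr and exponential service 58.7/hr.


ρ = 21.82/58.7 = 0.3717
Wq = ρ/(μ−λ) = 0.3717/(58.7 − 21.82) = 0.3717/36.88 = 0.01008 hr

Final: 0.01008 hr


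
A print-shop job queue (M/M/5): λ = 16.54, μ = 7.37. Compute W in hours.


a = 2.2442; ρ = 0.4488; P₀ = 0.104557
Lq = P₀·a^c·ρ/(c!(1−ρ)²) = 0.07329
Wq = Lq/λ = 0.07329/16.54 = 0.004431 hr
W = Wq + 1/μ = 0.004431 + 0.13569 = 0.14012 hr

Final: 0.14012 hr


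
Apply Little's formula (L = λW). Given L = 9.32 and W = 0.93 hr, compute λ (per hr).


λ = L/W = 9.32/0.93 = 10.0215 /hr

Final: 10.0215 /hr


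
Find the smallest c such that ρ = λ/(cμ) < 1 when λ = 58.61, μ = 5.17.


Stability requires cμ > λ ⇔ c > λ/μ.
λ/μ = 58.61/5.17 = 11.3366
Minimum integer c = ⌊11.3366⌋ + 1 = 12
Check: 12·5.17 = 62.04 > 58.61, while 11·5.17 = 56.87 ≤ 58.61

Final: 12 servers


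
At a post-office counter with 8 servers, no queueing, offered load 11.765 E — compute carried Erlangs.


B(8,11.765) = 0.413668 (Erlang-B)
Carried load = a(1 − B) = 11.765·(1 − 0.413668) = 11.765·0.586332 = 6.8982 E

Final: 6.8982 Erlangs


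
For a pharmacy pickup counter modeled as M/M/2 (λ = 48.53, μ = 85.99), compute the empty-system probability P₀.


a = λ/μ = 48.53/85.99 = 0.5644; ρ = a/c = 0.2822
Σ_{k=0}^{1} a^k/k! (terms k=0..1) = 1.00000 + 0.56437 = 1.56437
Tail: a^2/(2!(1−ρ)) = 0.31851/(2·0.7178) = 0.22186
P₀ = 1/(1.56437 + 0.22186) = 1/1.78623 = 0.559839

Final: 0.559839


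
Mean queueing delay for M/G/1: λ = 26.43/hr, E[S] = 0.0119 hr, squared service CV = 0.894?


ρ = λ·E[S] = 26.43·0.0119 = 0.3145
E[S²] = E[S]²(1+C_s²) = 0.0119²·(1+0.894) = 0.0002682
Wq = λ·E[S²]/(2(1−ρ)) = 26.43·0.0002682/(2·0.6855) = 0.005171 hr

Final: 0.005171 hr


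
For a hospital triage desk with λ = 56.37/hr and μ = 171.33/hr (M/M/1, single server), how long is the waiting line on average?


ρ = 56.37/171.33 = 0.3290
Lq = ρ²/(1−ρ) = 0.1083/0.6710 = 0.1613

Final: 0.1613


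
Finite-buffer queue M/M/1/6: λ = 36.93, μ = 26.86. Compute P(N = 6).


ρ = λ/μ = 36.93/26.86 = 1.3749
P_K = (1−ρ)ρ^K/(1−ρ^(K+1)) = (-0.3749·6.755225)/(1 − 9.287805)
= -2.532580/-8.287805 = 0.305579

Final: 0.305579


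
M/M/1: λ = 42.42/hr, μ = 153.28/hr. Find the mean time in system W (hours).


W = 1/(μ−λ) = 1/(153.28 − 42.42) = 1/110.86 = 0.009020 hr

Final: 0.009020 hr


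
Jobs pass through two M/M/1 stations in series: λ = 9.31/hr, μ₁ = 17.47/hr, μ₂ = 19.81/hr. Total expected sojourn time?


Each node sees arrival rate λ = 9.31/hr (tandem ⇒ throughput preserved).
W₁ = 1/(μ₁−λ) = 1/(17.47−9.31) = 0.12255 hr
W₂ = 1/(μ₂−λ) = 1/(19.81−9.31) = 0.09524 hr
W_total = W₁ + W₂ = 0.12255 + 0.09524 = 0.21779 hr

Final: 0.21779 hr


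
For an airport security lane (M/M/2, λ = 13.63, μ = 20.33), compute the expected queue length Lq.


a = λ/μ = 0.6704; ρ = a/2 = 0.3352
P₀ = 0.497882
Lq = P₀·a^c·ρ / (c!·(1−ρ)²) = 0.497882·0.44949·0.3352/(2·0.44193)
= 0.08488

Final: 0.08488


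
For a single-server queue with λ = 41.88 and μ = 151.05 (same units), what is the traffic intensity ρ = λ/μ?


ρ = λ/μ = 41.88/151.05 = 0.2773

Final: 0.2773


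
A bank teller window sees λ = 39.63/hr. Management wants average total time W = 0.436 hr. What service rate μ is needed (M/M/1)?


W = 1/(μ−λ) ⇒ μ − λ = 1/W = 1/0.436 = 2.2936
μ = λ + 1/W = 39.63 + 2.2936 = 41.9236 per hr

Final: 41.9236 /hr


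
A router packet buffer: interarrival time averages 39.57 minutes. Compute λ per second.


λ = 1/(interarrival time) in consistent units.
1 second = 0.0166667 min, so λ = 0.0166667/39.57 = 0.0004212 per second

Final: 0.0004212 /sec


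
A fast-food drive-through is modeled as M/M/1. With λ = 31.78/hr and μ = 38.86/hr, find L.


ρ = λ/μ = 31.78/38.86 = 0.8178
L = ρ/(1−ρ) = 0.8178/(1 − 0.8178) = 0.8178/0.1822 = 4.4887

Final: 4.4887


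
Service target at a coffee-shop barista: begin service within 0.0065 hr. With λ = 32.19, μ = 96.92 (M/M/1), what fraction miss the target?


ρ = 32.19/96.92 = 0.3321
P(Wq > t) = ρ·e^{−(μ−λ)t} = 0.3321·e^{−0.4207}
= 0.3321·0.656558 = 0.218062

Final: 0.218062


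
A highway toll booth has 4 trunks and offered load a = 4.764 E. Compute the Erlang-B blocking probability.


B(c,a) = (a^c/c!) / Σ_{k=0}^{c} a^k/k!
a^4/4! = 21.462276
Σ terms (k=0..4): 1.00000 + 4.76400 + 11.34785 + 18.02038 + 21.46228 = 56.594506
B = 21.462276/56.594506 = 0.379229

Final: 0.379229


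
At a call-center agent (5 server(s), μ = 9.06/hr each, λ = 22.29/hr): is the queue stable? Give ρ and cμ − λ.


Total capacity cμ = 5·9.06 = 45.30/hr
ρ = λ/(cμ) = 22.29/45.30 = 0.4921
Stable ⇔ ρ < 1: YES
Spare capacity = cμ − λ = 45.30 − 22.29 = 23.01/hr

Final: ρ = 0.4921; stable; margin = 23.01/hr


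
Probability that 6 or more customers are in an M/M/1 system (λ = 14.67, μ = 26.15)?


ρ = 14.67/26.15 = 0.5610
P(N ≥ n) = ρ^n = 0.5610^6 = 0.031171

Final: 0.031171


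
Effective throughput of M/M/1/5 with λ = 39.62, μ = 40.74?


ρ = 0.9725; P_K = (1−ρ)ρ^5/(1−ρ^6) = 0.155271
λ_eff = λ(1 − P_K) = 39.62·(1 − 0.155271) = 39.62·0.844729 = 33.4682 /hr

Final: 33.4682 /hr


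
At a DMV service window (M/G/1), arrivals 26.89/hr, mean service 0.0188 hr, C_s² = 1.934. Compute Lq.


ρ = λ·E[S] = 26.89·0.0188 = 0.5055
Lq = ρ²(1+C_s²)/(2(1−ρ)) = 0.2556·(1+1.934)/(2·0.4945)
= 0.2556·2.9340/0.9889 = 0.75821

Final: 0.75821


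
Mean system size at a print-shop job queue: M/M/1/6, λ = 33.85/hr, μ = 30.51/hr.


ρ = 33.85/30.51 = 1.1095
L = ρ[1 − (K+1)ρ^K + Kρ^(K+1)] / [(1−ρ)(1−ρ^(K+1))]
Numerator: 1.1095·(1 − 7·1.865086 + 6·2.069261) = 0.399372
Denominator: (-0.1095)·(-1.069261) = 0.117054
L = 0.399372/0.117054 = 3.4118

Final: 3.4118


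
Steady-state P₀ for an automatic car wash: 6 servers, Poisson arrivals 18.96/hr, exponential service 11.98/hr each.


a = λ/μ = 18.96/11.98 = 1.5826; ρ = a/c = 0.2638
Σ_{k=0}^{5} a^k/k! (terms k=0..5) = 1.00000 + 1.58264 + 1.25237 + 0.66068 + 0.26141 + 0.08274 = 4.83984
Tail: a^6/(6!(1−ρ)) = 15.71408/(720·0.7362) = 0.02964
P₀ = 1/(4.83984 + 0.02964) = 1/4.86948 = 0.205361

Final: 0.205361


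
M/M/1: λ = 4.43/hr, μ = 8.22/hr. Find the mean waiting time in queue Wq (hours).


ρ = 4.43/8.22 = 0.5389
Wq = ρ/(μ−λ) = 0.5389/(8.22 − 4.43) = 0.5389/3.79 = 0.1422 hr

Final: 0.1422 hr


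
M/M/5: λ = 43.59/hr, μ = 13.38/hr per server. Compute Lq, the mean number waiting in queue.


a = λ/μ = 3.2578; ρ = a/5 = 0.6516
P₀ = 0.034724
Lq = P₀·a^c·ρ / (c!·(1−ρ)²) = 0.034724·366.98962·0.6516/(120·0.12140)
= 0.56994

Final: 0.56994


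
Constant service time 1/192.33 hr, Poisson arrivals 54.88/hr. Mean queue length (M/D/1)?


ρ = 54.88/192.33 = 0.2853
M/D/1: Lq = ρ²/(2(1−ρ)) = 0.08142/(2·0.7147) = 0.05696

Final: 0.05696


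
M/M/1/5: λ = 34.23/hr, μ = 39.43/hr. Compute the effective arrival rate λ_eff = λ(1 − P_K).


ρ = 0.8681; P_K = (1−ρ)ρ^5/(1−ρ^6) = 0.113686
λ_eff = λ(1 − P_K) = 34.23·(1 − 0.113686) = 34.23·0.886314 = 30.3385 /hr

Final: 30.3385 /hr


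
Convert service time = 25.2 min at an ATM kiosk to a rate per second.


μ = 1/(service time) in consistent units.
1 second = 0.0166667 min, so μ = 0.0166667/25.2 = 0.0006614 per second

Final: 0.0006614 /sec


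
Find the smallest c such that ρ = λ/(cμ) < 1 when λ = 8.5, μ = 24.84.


Stability requires cμ > λ ⇔ c > λ/μ.
λ/μ = 8.5/24.84 = 0.3422
Minimum integer c = ⌊0.3422⌋ + 1 = 1
Check: 1·24.84 = 24.84 > 8.5, while 0·24.84 = 0.00 ≤ 8.5

Final: 1 servers


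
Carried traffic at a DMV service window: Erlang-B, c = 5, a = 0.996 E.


B(5,0.996) = 0.003019 (Erlang-B)
Carried load = a(1 − B) = 0.996·(1 − 0.003019) = 0.996·0.996981 = 0.9930 E

Final: 0.9930 Erlangs


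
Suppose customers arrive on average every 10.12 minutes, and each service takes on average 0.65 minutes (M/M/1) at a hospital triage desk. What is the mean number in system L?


λ = 60/10.12 = 5.9289 /hr
μ = 60/0.65 = 92.3077 /hr
ρ = λ/μ = 5.9289/92.3077 = 0.06423
L = ρ/(1−ρ) = 0.06423/0.9358 = 0.06864

Final: 0.06864


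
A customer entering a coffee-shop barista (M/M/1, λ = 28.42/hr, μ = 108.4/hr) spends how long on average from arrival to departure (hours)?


W = 1/(μ−λ) = 1/(108.4 − 28.42) = 1/79.98 = 0.01250 hr

Final: 0.01250 hr


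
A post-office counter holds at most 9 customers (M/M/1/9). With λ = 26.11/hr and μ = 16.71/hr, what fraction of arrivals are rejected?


ρ = λ/μ = 26.11/16.71 = 1.5625
P_K = (1−ρ)ρ^K/(1−ρ^(K+1)) = (-0.5625·55.523112)/(1 − 86.756939)
= -31.233827/-85.756939 = 0.364213

Final: 0.364213


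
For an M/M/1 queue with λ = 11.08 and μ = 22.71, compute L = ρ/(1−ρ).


ρ = λ/μ = 11.08/22.71 = 0.4879
L = ρ/(1−ρ) = 0.4879/(1 − 0.4879) = 0.4879/0.5121 = 0.9527

Final: 0.9527


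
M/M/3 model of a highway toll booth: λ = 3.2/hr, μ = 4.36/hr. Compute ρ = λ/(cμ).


ρ = λ/(cμ) = 3.2/(3·4.36) = 3.2/13.08 = 0.2446

Final: 0.2446


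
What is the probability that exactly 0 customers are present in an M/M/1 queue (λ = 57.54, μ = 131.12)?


ρ = 57.54/131.12 = 0.4388
P_n = (1−ρ)·ρ^n = (1 − 0.4388)·0.4388^0 = 0.5612·1.000000 = 0.561165

Final: 0.561165


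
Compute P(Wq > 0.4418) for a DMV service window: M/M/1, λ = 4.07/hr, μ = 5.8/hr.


ρ = 4.07/5.8 = 0.7017
P(Wq > t) = ρ·e^{−(μ−λ)t} = 0.7017·e^{−0.7643}
= 0.7017·0.465653 = 0.326760

Final: 0.326760


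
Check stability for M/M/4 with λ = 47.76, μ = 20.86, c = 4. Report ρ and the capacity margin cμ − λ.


Total capacity cμ = 4·20.86 = 83.44/hr
ρ = λ/(cμ) = 47.76/83.44 = 0.5724
Stable ⇔ ρ < 1: YES
Spare capacity = cμ − λ = 83.44 − 47.76 = 35.68/hr

Final: ρ = 0.5724; stable; margin = 35.68/hr


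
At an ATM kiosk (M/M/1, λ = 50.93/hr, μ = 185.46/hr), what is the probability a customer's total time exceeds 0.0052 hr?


W ~ Exponential(μ−λ) for M/M/1.
μ − λ = 185.46 − 50.93 = 134.5300
P(W > t) = e^{−(μ−λ)t} = e^{−0.6996} = 0.496806

Final: 0.496806


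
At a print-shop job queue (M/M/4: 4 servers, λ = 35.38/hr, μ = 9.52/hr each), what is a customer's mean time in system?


a = 3.7164; ρ = 0.9291; P₀ = 0.007560
Lq = P₀·a^c·ρ/(c!(1−ρ)²) = 11.10492
Wq = Lq/λ = 11.10492/35.38 = 0.31388 hr
W = Wq + 1/μ = 0.31388 + 0.10504 = 0.41892 hr

Final: 0.41892 hr


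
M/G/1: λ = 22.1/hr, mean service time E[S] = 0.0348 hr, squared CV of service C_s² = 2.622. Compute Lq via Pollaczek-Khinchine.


ρ = λ·E[S] = 22.1·0.0348 = 0.7691
Lq = ρ²(1+C_s²)/(2(1−ρ)) = 0.5915·(1+2.622)/(2·0.2309)
= 0.5915·3.6220/0.4618 = 4.63874

Final: 4.63874


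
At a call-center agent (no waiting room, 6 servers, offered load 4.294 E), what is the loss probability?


B(c,a) = (a^c/c!) / Σ_{k=0}^{c} a^k/k!
a^6/6! = 8.706423
Σ terms (k=0..6): 1.00000 + 4.29400 + 9.21922 + 13.19577 + 14.16566 + 12.16547 + 8.70642 = 62.746550
B = 8.706423/62.746550 = 0.138755

Final: 0.138755


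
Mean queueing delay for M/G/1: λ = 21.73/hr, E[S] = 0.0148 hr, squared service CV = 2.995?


ρ = λ·E[S] = 21.73·0.0148 = 0.3216
E[S²] = E[S]²(1+C_s²) = 0.0148²·(1+2.995) = 0.0008751
Wq = λ·E[S²]/(2(1−ρ)) = 21.73·0.0008751/(2·0.6784) = 0.01401 hr

Final: 0.01401 hr


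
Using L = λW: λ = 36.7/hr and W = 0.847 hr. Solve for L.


L = λW = 36.7·0.847 = 31.0849

Final: 31.0849


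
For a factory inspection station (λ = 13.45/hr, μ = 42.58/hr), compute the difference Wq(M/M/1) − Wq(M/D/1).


ρ = 13.45/42.58 = 0.3159
Wq(M/M/1) = ρ/(μ−λ) = 0.3159/29.13 = 0.01084 hr
Wq(M/D/1) = ρ/(2(μ−λ)) = 0.005422 hr
Savings = 0.01084 − 0.005422 = 0.005422 hr

Final: 0.005422 hr


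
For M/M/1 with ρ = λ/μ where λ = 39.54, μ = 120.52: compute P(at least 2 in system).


ρ = 39.54/120.52 = 0.3281
P(N ≥ n) = ρ^n = 0.3281^2 = 0.107635

Final: 0.107635


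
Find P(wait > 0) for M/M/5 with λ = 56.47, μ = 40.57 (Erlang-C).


a = λ/μ = 1.3919; ρ = a/5 = 0.2784
P₀ = 0.248335 (from M/M/c formula)
C(c,a) = [a^c/(c!(1−ρ))]·P₀ = [5.22473/(120·0.7216)]·0.248335
= 0.06034·0.248335 = 0.014984

Final: 0.014984


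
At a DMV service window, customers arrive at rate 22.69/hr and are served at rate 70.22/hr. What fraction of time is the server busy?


ρ = λ/μ = 22.69/70.22 = 0.3231

Final: 0.3231


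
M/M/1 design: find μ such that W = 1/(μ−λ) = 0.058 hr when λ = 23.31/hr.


W = 1/(μ−λ) ⇒ μ − λ = 1/W = 1/0.058 = 17.2414
μ = λ + 1/W = 23.31 + 17.2414 = 40.5514 per hr

Final: 40.5514 /hr


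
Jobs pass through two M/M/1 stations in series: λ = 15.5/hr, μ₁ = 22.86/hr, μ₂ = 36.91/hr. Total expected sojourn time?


Each node sees arrival rate λ = 15.5/hr (tandem ⇒ throughput preserved).
W₁ = 1/(μ₁−λ) = 1/(22.86−15.5) = 0.13587 hr
W₂ = 1/(μ₂−λ) = 1/(36.91−15.5) = 0.04671 hr
W_total = W₁ + W₂ = 0.13587 + 0.04671 = 0.18258 hr

Final: 0.18258 hr


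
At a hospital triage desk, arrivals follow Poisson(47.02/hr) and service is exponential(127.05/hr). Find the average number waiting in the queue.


ρ = 47.02/127.05 = 0.3701
Lq = ρ²/(1−ρ) = 0.1370/0.6299 = 0.2174

Final: 0.2174


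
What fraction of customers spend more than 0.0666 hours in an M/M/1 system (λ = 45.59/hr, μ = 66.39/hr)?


W ~ Exponential(μ−λ) for M/M/1.
μ − λ = 66.39 − 45.59 = 20.8000
P(W > t) = e^{−(μ−λ)t} = e^{−1.3853} = 0.250254

Final: 0.250254


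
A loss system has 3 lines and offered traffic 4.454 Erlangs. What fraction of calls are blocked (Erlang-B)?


B(c,a) = (a^c/c!) / Σ_{k=0}^{c} a^k/k!
a^3/3! = 14.726495
Σ terms (k=0..3): 1.00000 + 4.45400 + 9.91906 + 14.72649 = 30.099553
B = 14.726495/30.099553 = 0.489260

Final: 0.489260


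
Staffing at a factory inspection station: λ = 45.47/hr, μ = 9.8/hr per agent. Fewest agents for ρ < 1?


Stability requires cμ > λ ⇔ c > λ/μ.
λ/μ = 45.47/9.8 = 4.6398
Minimum integer c = ⌊4.6398⌋ + 1 = 5
Check: 5·9.8 = 49.00 > 45.47, while 4·9.8 = 39.20 ≤ 45.47

Final: 5 servers


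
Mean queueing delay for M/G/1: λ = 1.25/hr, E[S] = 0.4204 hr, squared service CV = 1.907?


ρ = λ·E[S] = 1.25·0.4204 = 0.5255
E[S²] = E[S]²(1+C_s²) = 0.4204²·(1+1.907) = 0.513772
Wq = λ·E[S²]/(2(1−ρ)) = 1.25·0.513772/(2·0.4745) = 0.67673 hr

Final: 0.67673 hr


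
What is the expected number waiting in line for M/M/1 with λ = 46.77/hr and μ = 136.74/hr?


ρ = 46.77/136.74 = 0.3420
Lq = ρ²/(1−ρ) = 0.1170/0.6580 = 0.1778

Final: 0.1778


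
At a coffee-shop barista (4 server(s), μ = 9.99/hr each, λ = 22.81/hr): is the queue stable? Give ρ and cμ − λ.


Total capacity cμ = 4·9.99 = 39.96/hr
ρ = λ/(cμ) = 22.81/39.96 = 0.5708
Stable ⇔ ρ < 1: YES
Spare capacity = cμ − λ = 39.96 − 22.81 = 17.15/hr

Final: ρ = 0.5708; stable; margin = 17.15/hr


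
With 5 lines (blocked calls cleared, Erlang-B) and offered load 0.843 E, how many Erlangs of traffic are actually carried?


B(5,0.843) = 0.001527 (Erlang-B)
Carried load = a(1 − B) = 0.843·(1 − 0.001527) = 0.843·0.998473 = 0.8417 E

Final: 0.8417 Erlangs


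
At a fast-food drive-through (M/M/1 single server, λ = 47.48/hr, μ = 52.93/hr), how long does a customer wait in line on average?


ρ = 47.48/52.93 = 0.8970
Wq = ρ/(μ−λ) = 0.8970/(52.93 − 47.48) = 0.8970/5.45 = 0.1646 hr

Final: 0.1646 hr


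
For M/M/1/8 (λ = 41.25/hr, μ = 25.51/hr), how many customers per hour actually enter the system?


ρ = 1.6170; P_K = (1−ρ)ρ^8/(1−ρ^9) = 0.386692
λ_eff = λ(1 − P_K) = 41.25·(1 − 0.386692) = 41.25·0.613308 = 25.2990 /hr

Final: 25.2990 /hr


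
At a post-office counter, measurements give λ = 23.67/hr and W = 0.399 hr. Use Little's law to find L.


L = λW = 23.67·0.399 = 9.4443

Final: 9.4443


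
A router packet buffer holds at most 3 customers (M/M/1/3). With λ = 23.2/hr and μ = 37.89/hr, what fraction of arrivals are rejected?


ρ = λ/μ = 23.2/37.89 = 0.6123
P_K = (1−ρ)ρ^K/(1−ρ^(K+1)) = (0.3877·0.229557)/(1 − 0.140557)
= 0.088999/0.859443 = 0.103555

Final: 0.103555


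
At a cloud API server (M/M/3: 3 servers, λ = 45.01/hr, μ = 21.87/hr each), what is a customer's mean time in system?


a = 2.0581; ρ = 0.6860; P₀ = 0.102007
Lq = P₀·a^c·ρ/(c!(1−ρ)²) = 1.03135
Wq = Lq/λ = 1.03135/45.01 = 0.02291 hr
W = Wq + 1/μ = 0.02291 + 0.04572 = 0.06864 hr

Final: 0.06864 hr


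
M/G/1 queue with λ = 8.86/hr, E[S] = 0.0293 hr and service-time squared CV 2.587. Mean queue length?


ρ = λ·E[S] = 8.86·0.0293 = 0.2596
Lq = ρ²(1+C_s²)/(2(1−ρ)) = 0.06739·(1+2.587)/(2·0.7404)
= 0.06739·3.5870/1.4808 = 0.16324

Final: 0.16324


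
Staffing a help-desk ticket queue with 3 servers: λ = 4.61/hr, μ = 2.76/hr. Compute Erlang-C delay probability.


a = λ/μ = 1.6703; ρ = a/3 = 0.5568
P₀ = 0.171897 (from M/M/c formula)
C(c,a) = [a^c/(c!(1−ρ))]·P₀ = [4.65989/(6·0.4432)]·0.171897
= 1.75222·0.171897 = 0.301201

Final: 0.301201


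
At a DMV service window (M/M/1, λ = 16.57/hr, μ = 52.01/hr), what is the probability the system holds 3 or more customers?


ρ = 16.57/52.01 = 0.3186
P(N ≥ n) = ρ^n = 0.3186^3 = 0.032338

Final: 0.032338


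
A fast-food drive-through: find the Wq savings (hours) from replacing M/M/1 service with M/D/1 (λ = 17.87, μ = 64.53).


ρ = 17.87/64.53 = 0.2769
Wq(M/M/1) = ρ/(μ−λ) = 0.2769/46.66 = 0.005935 hr
Wq(M/D/1) = ρ/(2(μ−λ)) = 0.002967 hr
Savings = 0.005935 − 0.002967 = 0.002967 hr

Final: 0.002967 hr


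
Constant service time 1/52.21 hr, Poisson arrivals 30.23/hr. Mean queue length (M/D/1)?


ρ = 30.23/52.21 = 0.5790
M/D/1: Lq = ρ²/(2(1−ρ)) = 0.3353/(2·0.4210) = 0.39817

Final: 0.39817


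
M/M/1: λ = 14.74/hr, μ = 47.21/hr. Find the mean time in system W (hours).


W = 1/(μ−λ) = 1/(47.21 − 14.74) = 1/32.47 = 0.03080 hr

Final: 0.03080 hr


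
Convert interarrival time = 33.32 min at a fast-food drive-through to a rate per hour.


λ = 1/(interarrival time) in consistent units.
1 hour = 60 min, so λ = 60/33.32 = 1.8007 per hour

Final: 1.8007 /hr


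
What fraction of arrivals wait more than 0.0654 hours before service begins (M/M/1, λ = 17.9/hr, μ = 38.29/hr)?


ρ = 17.9/38.29 = 0.4675
P(Wq > t) = ρ·e^{−(μ−λ)t} = 0.4675·e^{−1.3335}
= 0.4675·0.263552 = 0.123206

Final: 0.123206


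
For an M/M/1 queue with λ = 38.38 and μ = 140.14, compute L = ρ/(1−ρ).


ρ = λ/μ = 38.38/140.14 = 0.2739
L = ρ/(1−ρ) = 0.2739/(1 − 0.2739) = 0.2739/0.7261 = 0.3772

Final: 0.3772


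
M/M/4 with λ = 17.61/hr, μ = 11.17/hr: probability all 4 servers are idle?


a = λ/μ = 17.61/11.17 = 1.5765; ρ = a/c = 0.3941
Σ_{k=0}^{3} a^k/k! (terms k=0..3) = 1.00000 + 1.57654 + 1.24275 + 0.65308 = 4.47237
Tail: a^4/(4!(1−ρ)) = 6.17767/(24·0.6059) = 0.42485
P₀ = 1/(4.47237 + 0.42485) = 1/4.89722 = 0.204197

Final: 0.204197


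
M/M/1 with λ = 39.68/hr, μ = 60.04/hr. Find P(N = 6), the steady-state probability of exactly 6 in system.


ρ = 39.68/60.04 = 0.6609
P_n = (1−ρ)·ρ^n = (1 − 0.6609)·0.6609^6 = 0.3391·0.083327 = 0.028257

Final: 0.028257


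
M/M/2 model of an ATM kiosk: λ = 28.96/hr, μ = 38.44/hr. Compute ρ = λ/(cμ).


ρ = λ/(cμ) = 28.96/(2·38.44) = 28.96/76.88 = 0.3767

Final: 0.3767


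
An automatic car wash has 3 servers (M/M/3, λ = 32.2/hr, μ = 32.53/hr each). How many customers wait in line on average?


a = λ/μ = 0.9899; ρ = a/3 = 0.3300
P₀ = 0.367511
Lq = P₀·a^c·ρ / (c!·(1−ρ)²) = 0.367511·0.96987·0.3300/(6·0.44896)
= 0.04366

Final: 0.04366


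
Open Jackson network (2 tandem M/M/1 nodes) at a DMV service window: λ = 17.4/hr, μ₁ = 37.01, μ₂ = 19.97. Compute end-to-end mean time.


Each node sees arrival rate λ = 17.4/hr (tandem ⇒ throughput preserved).
W₁ = 1/(μ₁−λ) = 1/(37.01−17.4) = 0.05099 hr
W₂ = 1/(μ₂−λ) = 1/(19.97−17.4) = 0.38911 hr
W_total = W₁ + W₂ = 0.05099 + 0.38911 = 0.44010 hr

Final: 0.44010 hr


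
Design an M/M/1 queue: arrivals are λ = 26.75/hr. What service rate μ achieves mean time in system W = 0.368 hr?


W = 1/(μ−λ) ⇒ μ − λ = 1/W = 1/0.368 = 2.7174
μ = λ + 1/W = 26.75 + 2.7174 = 29.4674 per hr

Final: 29.4674 /hr


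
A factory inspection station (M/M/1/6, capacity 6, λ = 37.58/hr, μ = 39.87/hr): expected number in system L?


ρ = 37.58/39.87 = 0.9426
L = ρ[1 − (K+1)ρ^K + Kρ^(K+1)] / [(1−ρ)(1−ρ^(K+1))]
Numerator: 0.9426·(1 − 7·0.701234 + 6·0.660958) = 0.053826
Denominator: (0.05744)·(0.339042) = 0.019473
L = 0.053826/0.019473 = 2.7641

Final: 2.7641


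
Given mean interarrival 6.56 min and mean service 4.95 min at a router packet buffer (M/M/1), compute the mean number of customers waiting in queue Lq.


λ = 60/6.56 = 9.1463 /hr
μ = 60/4.95 = 12.1212 /hr
ρ = λ/μ = 9.1463/12.1212 = 0.7546
Lq = ρ²/(1−ρ) = 0.5694/0.2454 = 2.3200

Final: 2.3200


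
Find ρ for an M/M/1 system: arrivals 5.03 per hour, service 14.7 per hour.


ρ = λ/μ = 5.03/14.7 = 0.3422

Final: 0.3422


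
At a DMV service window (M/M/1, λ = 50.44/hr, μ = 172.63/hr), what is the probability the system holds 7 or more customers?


ρ = 50.44/172.63 = 0.2922
P(N ≥ n) = ρ^n = 0.2922^7 = 0.0001818

Final: 0.0001818


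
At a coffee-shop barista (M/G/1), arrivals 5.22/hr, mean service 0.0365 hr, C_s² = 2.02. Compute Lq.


ρ = λ·E[S] = 5.22·0.0365 = 0.1905
Lq = ρ²(1+C_s²)/(2(1−ρ)) = 0.03630·(1+2.02)/(2·0.8095)
= 0.03630·3.0200/1.6189 = 0.06772

Final: 0.06772


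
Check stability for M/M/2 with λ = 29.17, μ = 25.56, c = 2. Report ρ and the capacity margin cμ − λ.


Total capacity cμ = 2·25.56 = 51.12/hr
ρ = λ/(cμ) = 29.17/51.12 = 0.5706
Stable ⇔ ρ < 1: YES
Spare capacity = cμ − λ = 51.12 − 29.17 = 21.95/hr

Final: ρ = 0.5706; stable; margin = 21.95/hr


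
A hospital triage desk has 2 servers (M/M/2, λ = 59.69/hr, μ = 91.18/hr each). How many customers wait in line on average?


a = λ/μ = 0.6546; ρ = a/2 = 0.3273
P₀ = 0.506796
Lq = P₀·a^c·ρ / (c!·(1−ρ)²) = 0.506796·0.42855·0.3273/(2·0.45250)
= 0.07855

Final: 0.07855


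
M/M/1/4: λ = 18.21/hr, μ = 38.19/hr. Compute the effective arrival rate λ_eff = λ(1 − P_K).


ρ = 0.4768; P_K = (1−ρ)ρ^4/(1−ρ^5) = 0.027728
λ_eff = λ(1 − P_K) = 18.21·(1 − 0.027728) = 18.21·0.972272 = 17.7051 /hr

Final: 17.7051 /hr


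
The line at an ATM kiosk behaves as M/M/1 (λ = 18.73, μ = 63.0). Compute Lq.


ρ = 18.73/63.0 = 0.2973
Lq = ρ²/(1−ρ) = 0.08839/0.7027 = 0.1258

Final: 0.1258


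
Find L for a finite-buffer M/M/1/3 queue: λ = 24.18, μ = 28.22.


ρ = 24.18/28.22 = 0.8568
L = ρ[1 − (K+1)ρ^K + Kρ^(K+1)] / [(1−ρ)(1−ρ^(K+1))]
Numerator: 0.8568·(1 − 4·0.629068 + 3·0.539010) = 0.086333
Denominator: (0.1432)·(0.460990) = 0.065996
L = 0.086333/0.065996 = 1.3082

Final: 1.3082


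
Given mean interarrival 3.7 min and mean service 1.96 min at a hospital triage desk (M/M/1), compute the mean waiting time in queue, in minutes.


λ = 60/3.7 = 16.2162 /hr
μ = 60/1.96 = 30.6122 /hr
ρ = λ/μ = 16.2162/30.6122 = 0.5297
Wq = ρ/(μ−λ) = 0.5297/(30.6122−16.2162) = 0.03680 hr
In minutes: 0.03680·60 = 2.208 min

Final: 2.208 min


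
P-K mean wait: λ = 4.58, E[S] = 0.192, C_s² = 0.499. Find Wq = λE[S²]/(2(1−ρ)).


ρ = λ·E[S] = 4.58·0.192 = 0.8794
E[S²] = E[S]²(1+C_s²) = 0.192²·(1+0.499) = 0.055259
Wq = λ·E[S²]/(2(1−ρ)) = 4.58·0.055259/(2·0.1206) = 1.04893 hr

Final: 1.04893 hr


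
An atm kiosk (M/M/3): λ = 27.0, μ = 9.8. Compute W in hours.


a = 2.7551; ρ = 0.9184; P₀ = 0.019902
Lq = P₀·a^c·ρ/(c!(1−ρ)²) = 9.55953
Wq = Lq/λ = 9.55953/27.0 = 0.35406 hr
W = Wq + 1/μ = 0.35406 + 0.10204 = 0.45610 hr

Final: 0.45610 hr


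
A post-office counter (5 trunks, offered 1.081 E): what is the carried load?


B(5,1.081) = 0.004177 (Erlang-B)
Carried load = a(1 − B) = 1.081·(1 − 0.004177) = 1.081·0.995823 = 1.0765 E

Final: 1.0765 Erlangs


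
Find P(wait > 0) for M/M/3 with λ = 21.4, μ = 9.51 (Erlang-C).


a = λ/μ = 2.2503; ρ = a/3 = 0.7501
P₀ = 0.074732 (from M/M/c formula)
C(c,a) = [a^c/(c!(1−ρ))]·P₀ = [11.39462/(6·0.2499)]·0.074732
= 7.59908·0.074732 = 0.567893

Final: 0.567893


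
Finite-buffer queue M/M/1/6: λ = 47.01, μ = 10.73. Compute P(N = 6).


ρ = λ/μ = 47.01/10.73 = 4.3812
P_K = (1−ρ)ρ^K/(1−ρ^(K+1)) = (-3.3812·7072.015035)/(1 − 30983.730365)
= -23911.715329/-30982.730365 = 0.771776

Final: 0.771776


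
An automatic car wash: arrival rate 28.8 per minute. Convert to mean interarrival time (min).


Mean interarrival time = 1/λ = 1/28.8 minute = 0.03472 minute
In minutes: 0.03472 × 1 = 0.03472 min

Final: 0.03472 min


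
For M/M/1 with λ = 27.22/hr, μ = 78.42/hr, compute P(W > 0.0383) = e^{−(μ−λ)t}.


W ~ Exponential(μ−λ) for M/M/1.
μ − λ = 78.42 − 27.22 = 51.2000
P(W > t) = e^{−(μ−λ)t} = e^{−1.9610} = 0.140723

Final: 0.140723


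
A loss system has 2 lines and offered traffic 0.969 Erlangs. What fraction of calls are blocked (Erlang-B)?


B(c,a) = (a^c/c!) / Σ_{k=0}^{c} a^k/k!
a^2/2! = 0.469480
Σ terms (k=0..2): 1.00000 + 0.96900 + 0.46948 = 2.438480
B = 0.469480/2.438480 = 0.192530

Final: 0.192530


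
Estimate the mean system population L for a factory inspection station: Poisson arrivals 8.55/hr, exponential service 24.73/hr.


ρ = λ/μ = 8.55/24.73 = 0.3457
L = ρ/(1−ρ) = 0.3457/(1 − 0.3457) = 0.3457/0.6543 = 0.5284

Final: 0.5284


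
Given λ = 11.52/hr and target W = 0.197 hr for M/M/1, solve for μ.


W = 1/(μ−λ) ⇒ μ − λ = 1/W = 1/0.197 = 5.0761
μ = λ + 1/W = 11.52 + 5.0761 = 16.5961 per hr

Final: 16.5961 /hr


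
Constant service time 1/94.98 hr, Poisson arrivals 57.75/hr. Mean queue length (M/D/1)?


ρ = 57.75/94.98 = 0.6080
M/D/1: Lq = ρ²/(2(1−ρ)) = 0.3697/(2·0.3920) = 0.47157

Final: 0.47157


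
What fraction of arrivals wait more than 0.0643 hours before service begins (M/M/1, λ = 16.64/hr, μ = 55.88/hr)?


ρ = 16.64/55.88 = 0.2978
P(Wq > t) = ρ·e^{−(μ−λ)t} = 0.2978·e^{−2.5231}
= 0.2978·0.080208 = 0.023884

Final: 0.023884


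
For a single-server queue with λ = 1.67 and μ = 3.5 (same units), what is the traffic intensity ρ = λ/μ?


ρ = λ/μ = 1.67/3.5 = 0.4771

Final: 0.4771


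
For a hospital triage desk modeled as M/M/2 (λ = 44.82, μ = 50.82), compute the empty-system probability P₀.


a = λ/μ = 44.82/50.82 = 0.8819; ρ = a/c = 0.4410
Σ_{k=0}^{1} a^k/k! (terms k=0..1) = 1.00000 + 0.88194 = 1.88194
Tail: a^2/(2!(1−ρ)) = 0.77781/(2·0.5590) = 0.69568
P₀ = 1/(1.88194 + 0.69568) = 1/2.57761 = 0.387956

Final: 0.387956


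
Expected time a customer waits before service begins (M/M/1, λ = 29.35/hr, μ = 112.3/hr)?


ρ = 29.35/112.3 = 0.2614
Wq = ρ/(μ−λ) = 0.2614/(112.3 − 29.35) = 0.2614/82.95 = 0.003151 hr

Final: 0.003151 hr


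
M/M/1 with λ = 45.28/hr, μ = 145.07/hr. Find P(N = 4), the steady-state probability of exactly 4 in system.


ρ = 45.28/145.07 = 0.3121
P_n = (1−ρ)·ρ^n = (1 − 0.3121)·0.3121^4 = 0.6879·0.009491 = 0.006529

Final: 0.006529


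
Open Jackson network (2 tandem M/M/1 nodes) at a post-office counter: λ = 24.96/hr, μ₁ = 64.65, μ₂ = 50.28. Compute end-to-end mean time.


Each node sees arrival rate λ = 24.96/hr (tandem ⇒ throughput preserved).
W₁ = 1/(μ₁−λ) = 1/(64.65−24.96) = 0.02520 hr
W₂ = 1/(μ₂−λ) = 1/(50.28−24.96) = 0.03949 hr
W_total = W₁ + W₂ = 0.02520 + 0.03949 = 0.06469 hr

Final: 0.06469 hr


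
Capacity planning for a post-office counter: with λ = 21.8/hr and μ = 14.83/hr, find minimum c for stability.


Stability requires cμ > λ ⇔ c > λ/μ.
λ/μ = 21.8/14.83 = 1.4700
Minimum integer c = ⌊1.4700⌋ + 1 = 2
Check: 2·14.83 = 29.66 > 21.8, while 1·14.83 = 14.83 ≤ 21.8

Final: 2 servers


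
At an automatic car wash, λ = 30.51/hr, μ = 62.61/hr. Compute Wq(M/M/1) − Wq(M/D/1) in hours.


ρ = 30.51/62.61 = 0.4873
Wq(M/M/1) = ρ/(μ−λ) = 0.4873/32.10 = 0.01518 hr
Wq(M/D/1) = ρ/(2(μ−λ)) = 0.007590 hr
Savings = 0.01518 − 0.007590 = 0.007590 hr

Final: 0.007590 hr


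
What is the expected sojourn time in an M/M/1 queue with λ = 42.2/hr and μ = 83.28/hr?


W = 1/(μ−λ) = 1/(83.28 − 42.2) = 1/41.08 = 0.02434 hr

Final: 0.02434 hr


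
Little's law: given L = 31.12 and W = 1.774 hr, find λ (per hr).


λ = L/W = 31.12/1.774 = 17.5423 /hr

Final: 17.5423 /hr


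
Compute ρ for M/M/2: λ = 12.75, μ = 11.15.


ρ = λ/(cμ) = 12.75/(2·11.15) = 12.75/22.30 = 0.5717

Final: 0.5717


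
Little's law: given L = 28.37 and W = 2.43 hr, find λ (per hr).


λ = L/W = 28.37/2.43 = 11.6749 /hr

Final: 11.6749 /hr


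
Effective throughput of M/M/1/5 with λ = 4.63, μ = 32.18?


ρ = 0.1439; P_K = (1−ρ)ρ^5/(1−ρ^6) = 0.00005279
λ_eff = λ(1 − P_K) = 4.63·(1 − 0.00005279) = 4.63·0.999947 = 4.6298 /hr

Final: 4.6298 /hr


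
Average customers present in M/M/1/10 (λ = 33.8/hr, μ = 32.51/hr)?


ρ = 33.8/32.51 = 1.0397
L = ρ[1 − (K+1)ρ^K + Kρ^(K+1)] / [(1−ρ)(1−ρ^(K+1))]
Numerator: 1.0397·(1 − 11·1.475697 + 10·1.534253) = 0.114220
Denominator: (-0.03968)·(-0.534253) = 0.021199
L = 0.114220/0.021199 = 5.3879

Final: 5.3879


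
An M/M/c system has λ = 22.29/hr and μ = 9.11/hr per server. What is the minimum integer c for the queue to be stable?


Stability requires cμ > λ ⇔ c > λ/μ.
λ/μ = 22.29/9.11 = 2.4468
Minimum integer c = ⌊2.4468⌋ + 1 = 3
Check: 3·9.11 = 27.33 > 22.29, while 2·9.11 = 18.22 ≤ 22.29

Final: 3 servers


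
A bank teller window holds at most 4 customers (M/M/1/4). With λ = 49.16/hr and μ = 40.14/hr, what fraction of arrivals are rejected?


ρ = λ/μ = 49.16/40.14 = 1.2247
P_K = (1−ρ)ρ^K/(1−ρ^(K+1)) = (-0.2247·2.249769)/(1 − 2.755323)
= -0.505554/-1.755323 = 0.288012

Final: 0.288012


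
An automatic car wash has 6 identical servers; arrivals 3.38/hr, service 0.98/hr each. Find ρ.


ρ = λ/(cμ) = 3.38/(6·0.98) = 3.38/5.88 = 0.5748

Final: 0.5748


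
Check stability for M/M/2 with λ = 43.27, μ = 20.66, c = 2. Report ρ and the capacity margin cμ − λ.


Total capacity cμ = 2·20.66 = 41.32/hr
ρ = λ/(cμ) = 43.27/41.32 = 1.0472
Stable ⇔ ρ < 1: NO
Spare capacity = cμ − λ = 41.32 − 43.27 = -1.95/hr

Final: ρ = 1.0472; unstable; margin = -1.95/hr
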